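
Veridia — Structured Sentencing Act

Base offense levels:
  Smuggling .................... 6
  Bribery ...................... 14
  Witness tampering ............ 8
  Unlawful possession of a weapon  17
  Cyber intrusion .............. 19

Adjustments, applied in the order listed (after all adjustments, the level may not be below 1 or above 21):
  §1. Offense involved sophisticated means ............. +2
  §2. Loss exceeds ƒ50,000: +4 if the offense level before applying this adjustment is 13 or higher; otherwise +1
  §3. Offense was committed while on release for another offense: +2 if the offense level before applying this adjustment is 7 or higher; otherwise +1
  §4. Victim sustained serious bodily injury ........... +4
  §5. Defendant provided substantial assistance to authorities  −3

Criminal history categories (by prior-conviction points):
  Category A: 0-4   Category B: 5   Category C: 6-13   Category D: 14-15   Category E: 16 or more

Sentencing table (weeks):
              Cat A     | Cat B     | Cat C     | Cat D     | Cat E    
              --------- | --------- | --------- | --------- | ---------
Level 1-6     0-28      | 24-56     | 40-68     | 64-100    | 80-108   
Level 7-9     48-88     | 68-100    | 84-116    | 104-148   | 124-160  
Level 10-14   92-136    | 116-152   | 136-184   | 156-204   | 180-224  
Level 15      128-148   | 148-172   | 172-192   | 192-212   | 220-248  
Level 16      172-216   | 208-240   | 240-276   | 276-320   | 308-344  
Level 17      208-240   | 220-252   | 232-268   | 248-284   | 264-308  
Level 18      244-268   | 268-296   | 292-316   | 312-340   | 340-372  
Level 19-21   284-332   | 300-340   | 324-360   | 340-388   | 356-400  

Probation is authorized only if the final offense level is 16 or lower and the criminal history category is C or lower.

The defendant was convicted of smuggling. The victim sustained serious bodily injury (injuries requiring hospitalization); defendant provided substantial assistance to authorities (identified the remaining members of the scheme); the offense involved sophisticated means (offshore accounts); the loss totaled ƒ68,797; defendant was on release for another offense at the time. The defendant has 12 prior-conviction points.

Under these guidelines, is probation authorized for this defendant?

Yes

Base offense level for smuggling: 6.
§1 applies: 6 + 2 = 8.
§2 applies (level before this adjustment is 8 < 13, so +1): 8 + 1 = 9.
§3 applies (level before this adjustment is 9 ≥ 7, so +2): 9 + 2 = 11.
§4 applies: 11 + 4 = 15.
§5 applies: 15 − 3 = 12.
Final offense level: 12.
Criminal history: 12 prior points → Category C (6-13).
Level 12 falls in the 10-14 band.
Grid: Level 10-14 × Category C = 136-184 weeks.
Probation check: level 12 ≤ 16 and category C ≤ C → eligible.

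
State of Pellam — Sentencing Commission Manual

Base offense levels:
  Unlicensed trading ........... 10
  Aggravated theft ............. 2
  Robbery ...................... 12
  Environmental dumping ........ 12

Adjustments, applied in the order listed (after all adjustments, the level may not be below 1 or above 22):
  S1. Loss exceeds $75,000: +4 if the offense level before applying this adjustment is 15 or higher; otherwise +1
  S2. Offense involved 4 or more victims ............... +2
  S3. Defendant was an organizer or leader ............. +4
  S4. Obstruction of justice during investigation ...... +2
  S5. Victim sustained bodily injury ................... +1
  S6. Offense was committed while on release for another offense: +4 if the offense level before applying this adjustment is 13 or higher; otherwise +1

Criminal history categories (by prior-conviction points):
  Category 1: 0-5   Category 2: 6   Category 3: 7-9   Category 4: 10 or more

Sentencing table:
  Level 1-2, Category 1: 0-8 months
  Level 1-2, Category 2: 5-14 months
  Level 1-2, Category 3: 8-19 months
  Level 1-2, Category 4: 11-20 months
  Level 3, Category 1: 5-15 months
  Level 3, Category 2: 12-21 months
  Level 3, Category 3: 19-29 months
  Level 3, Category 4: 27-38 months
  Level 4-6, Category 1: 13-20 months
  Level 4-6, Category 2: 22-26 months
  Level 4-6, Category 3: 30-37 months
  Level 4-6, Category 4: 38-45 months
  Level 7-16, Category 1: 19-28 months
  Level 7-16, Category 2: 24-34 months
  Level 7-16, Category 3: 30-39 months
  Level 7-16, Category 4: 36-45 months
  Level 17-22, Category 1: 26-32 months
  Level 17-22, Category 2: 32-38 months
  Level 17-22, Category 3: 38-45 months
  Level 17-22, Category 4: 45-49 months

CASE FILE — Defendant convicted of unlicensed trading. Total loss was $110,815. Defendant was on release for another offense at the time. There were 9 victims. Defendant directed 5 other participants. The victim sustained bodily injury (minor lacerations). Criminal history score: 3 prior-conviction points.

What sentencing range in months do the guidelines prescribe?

Base offense level for unlicensed trading: 10.
S1 applies (level before this adjustment is 10 < 15, so +1): 10 + 1 = 11.
S2 applies: 11 + 2 = 13.
S3 applies: 13 + 4 = 17.
S5 applies: 17 + 1 = 18.
S6 applies (level before this adjustment is 18 ≥ 13, so +4): 18 + 4 = 22.
Final offense level: 22.
Criminal history: 3 prior points → Category 1 (0-5).
Level 22 falls in the 17-22 band.
Grid: Level 17-22 × Category 1 = 26-32 months.

26-32 months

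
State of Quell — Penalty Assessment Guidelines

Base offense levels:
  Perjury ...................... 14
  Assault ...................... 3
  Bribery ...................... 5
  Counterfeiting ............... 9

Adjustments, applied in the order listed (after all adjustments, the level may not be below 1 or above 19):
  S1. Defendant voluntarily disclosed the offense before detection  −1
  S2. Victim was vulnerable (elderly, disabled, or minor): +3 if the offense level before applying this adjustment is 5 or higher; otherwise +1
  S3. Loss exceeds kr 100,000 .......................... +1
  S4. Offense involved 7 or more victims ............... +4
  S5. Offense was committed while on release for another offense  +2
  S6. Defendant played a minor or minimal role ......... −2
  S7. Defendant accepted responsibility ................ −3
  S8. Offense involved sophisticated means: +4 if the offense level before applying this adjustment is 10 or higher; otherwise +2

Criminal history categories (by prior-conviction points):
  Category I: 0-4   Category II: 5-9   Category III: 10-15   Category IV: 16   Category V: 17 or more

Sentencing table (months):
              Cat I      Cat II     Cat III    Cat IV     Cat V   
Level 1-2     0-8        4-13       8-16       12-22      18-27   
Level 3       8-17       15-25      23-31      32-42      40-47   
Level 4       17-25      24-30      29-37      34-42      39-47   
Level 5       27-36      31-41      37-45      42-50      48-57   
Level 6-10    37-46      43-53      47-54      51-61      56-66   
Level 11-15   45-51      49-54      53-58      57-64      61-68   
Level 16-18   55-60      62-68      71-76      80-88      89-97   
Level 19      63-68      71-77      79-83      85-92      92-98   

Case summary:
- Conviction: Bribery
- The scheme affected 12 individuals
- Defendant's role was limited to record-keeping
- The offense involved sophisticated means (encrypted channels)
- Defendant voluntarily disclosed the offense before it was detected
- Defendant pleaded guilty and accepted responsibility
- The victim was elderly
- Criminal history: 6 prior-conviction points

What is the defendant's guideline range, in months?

Base offense level for bribery: 5.
S1 applies: 5 − 1 = 4.
S2 applies (level before this adjustment is 4 < 5, so +1): 4 + 1 = 5.
S3 does not apply.
S4 applies: 5 + 4 = 9.
S5 does not apply.
S6 applies: 9 − 2 = 7.
S7 applies: 7 − 3 = 4.
S8 applies (level before this adjustment is 4 < 10, so +2): 4 + 2 = 6.
Final offense level: 6.
Criminal history: 6 prior points → Category II (5-9).
Level 6 falls in the 6-10 band.
Grid: Level 6-10 × Category II = 43-53 months.

43-53 months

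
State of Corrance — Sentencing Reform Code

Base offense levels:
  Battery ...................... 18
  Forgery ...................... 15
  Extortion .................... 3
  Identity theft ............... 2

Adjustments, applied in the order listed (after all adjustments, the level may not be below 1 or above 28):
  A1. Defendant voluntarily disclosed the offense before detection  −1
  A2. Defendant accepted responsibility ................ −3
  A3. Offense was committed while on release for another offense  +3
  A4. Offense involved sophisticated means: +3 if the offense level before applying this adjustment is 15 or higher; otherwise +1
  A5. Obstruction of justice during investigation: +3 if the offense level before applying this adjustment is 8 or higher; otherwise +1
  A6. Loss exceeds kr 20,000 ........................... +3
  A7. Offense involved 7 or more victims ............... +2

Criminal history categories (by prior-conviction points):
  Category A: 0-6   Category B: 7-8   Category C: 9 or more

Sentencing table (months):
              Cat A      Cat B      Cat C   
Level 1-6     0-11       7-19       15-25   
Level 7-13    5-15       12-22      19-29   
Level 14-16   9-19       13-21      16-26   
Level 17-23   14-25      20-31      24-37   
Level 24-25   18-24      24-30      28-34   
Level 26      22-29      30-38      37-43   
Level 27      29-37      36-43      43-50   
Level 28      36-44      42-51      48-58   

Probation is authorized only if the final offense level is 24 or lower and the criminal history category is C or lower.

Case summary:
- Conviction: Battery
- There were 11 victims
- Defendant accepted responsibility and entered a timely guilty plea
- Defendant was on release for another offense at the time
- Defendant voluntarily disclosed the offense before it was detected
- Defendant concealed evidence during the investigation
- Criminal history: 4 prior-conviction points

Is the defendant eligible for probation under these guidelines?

Base offense level for battery: 18.
A1 applies: 18 − 1 = 17.
A2 applies: 17 − 3 = 14.
A3 applies: 14 + 3 = 17.
A4 does not apply.
A5 applies (level before this adjustment is 17 ≥ 8, so +3): 17 + 3 = 20.
A6 does not apply.
A7 applies: 20 + 2 = 22.
Final offense level: 22.
Criminal history: 4 prior points → Category A (0-6).
Level 22 falls in the 17-23 band.
Grid: Level 17-23 × Category A = 14-25 months.
Probation check: level 22 ≤ 24 and category A ≤ C → eligible.

Yes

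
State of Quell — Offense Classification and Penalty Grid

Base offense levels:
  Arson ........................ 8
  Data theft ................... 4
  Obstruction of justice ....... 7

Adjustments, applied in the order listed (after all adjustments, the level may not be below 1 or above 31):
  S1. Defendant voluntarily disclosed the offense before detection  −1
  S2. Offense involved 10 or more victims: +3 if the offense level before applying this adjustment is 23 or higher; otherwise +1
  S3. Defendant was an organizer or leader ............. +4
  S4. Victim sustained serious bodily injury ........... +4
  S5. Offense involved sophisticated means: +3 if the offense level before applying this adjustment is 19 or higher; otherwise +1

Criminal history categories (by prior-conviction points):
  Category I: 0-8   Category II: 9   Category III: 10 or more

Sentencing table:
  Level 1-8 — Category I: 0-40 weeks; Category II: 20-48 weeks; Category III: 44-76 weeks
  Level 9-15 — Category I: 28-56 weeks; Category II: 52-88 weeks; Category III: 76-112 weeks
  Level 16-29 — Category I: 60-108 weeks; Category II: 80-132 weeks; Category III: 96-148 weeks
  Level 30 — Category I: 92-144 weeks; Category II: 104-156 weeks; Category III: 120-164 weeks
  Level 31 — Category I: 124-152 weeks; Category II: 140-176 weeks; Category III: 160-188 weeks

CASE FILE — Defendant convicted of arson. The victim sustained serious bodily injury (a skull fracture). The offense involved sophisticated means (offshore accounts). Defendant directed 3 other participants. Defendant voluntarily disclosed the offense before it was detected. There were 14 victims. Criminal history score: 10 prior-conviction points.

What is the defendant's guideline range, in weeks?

Base offense level for arson: 8.
S1 applies: 8 − 1 = 7.
S2 applies (level before this adjustment is 7 < 23, so +1): 7 + 1 = 8.
S3 applies: 8 + 4 = 12.
S4 applies: 12 + 4 = 16.
S5 applies (level before this adjustment is 16 < 19, so +1): 16 + 1 = 17.
Final offense level: 17.
Criminal history: 10 prior points → Category III (10+).
Level 17 falls in the 16-29 band.
Grid: Level 16-29 × Category III = 96-148 weeks.

96-148 weeks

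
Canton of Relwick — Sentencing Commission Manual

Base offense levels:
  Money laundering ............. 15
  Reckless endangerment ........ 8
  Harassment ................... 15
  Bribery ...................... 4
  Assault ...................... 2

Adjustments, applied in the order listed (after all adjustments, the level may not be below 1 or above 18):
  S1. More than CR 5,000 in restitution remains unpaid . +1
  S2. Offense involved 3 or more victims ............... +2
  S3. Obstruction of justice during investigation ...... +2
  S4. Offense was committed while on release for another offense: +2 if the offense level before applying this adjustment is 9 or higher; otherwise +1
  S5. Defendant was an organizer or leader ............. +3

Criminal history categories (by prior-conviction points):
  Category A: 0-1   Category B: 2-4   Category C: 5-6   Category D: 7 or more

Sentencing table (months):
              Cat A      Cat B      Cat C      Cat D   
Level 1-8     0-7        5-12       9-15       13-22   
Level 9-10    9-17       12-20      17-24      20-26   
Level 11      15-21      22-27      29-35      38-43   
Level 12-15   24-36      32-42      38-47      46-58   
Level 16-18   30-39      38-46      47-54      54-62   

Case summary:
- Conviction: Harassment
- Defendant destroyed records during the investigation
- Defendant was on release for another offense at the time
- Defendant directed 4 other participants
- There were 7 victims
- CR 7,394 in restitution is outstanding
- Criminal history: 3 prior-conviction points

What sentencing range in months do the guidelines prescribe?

Base offense level for harassment: 15.
S1 applies: 15 + 1 = 16.
S2 applies: 16 + 2 = 18.
S3 applies: 18 + 2 = 20.
S4 applies (level before this adjustment is 20 ≥ 9, so +2): 20 + 2 = 22.
S5 applies: 22 + 3 = 25.
Level 25 exceeds the maximum of 18; capped at 18.
Final offense level: 18.
Criminal history: 3 prior points → Category B (2-4).
Level 18 falls in the 16-18 band.
Grid: Level 16-18 × Category B = 38-46 months.

38-46 months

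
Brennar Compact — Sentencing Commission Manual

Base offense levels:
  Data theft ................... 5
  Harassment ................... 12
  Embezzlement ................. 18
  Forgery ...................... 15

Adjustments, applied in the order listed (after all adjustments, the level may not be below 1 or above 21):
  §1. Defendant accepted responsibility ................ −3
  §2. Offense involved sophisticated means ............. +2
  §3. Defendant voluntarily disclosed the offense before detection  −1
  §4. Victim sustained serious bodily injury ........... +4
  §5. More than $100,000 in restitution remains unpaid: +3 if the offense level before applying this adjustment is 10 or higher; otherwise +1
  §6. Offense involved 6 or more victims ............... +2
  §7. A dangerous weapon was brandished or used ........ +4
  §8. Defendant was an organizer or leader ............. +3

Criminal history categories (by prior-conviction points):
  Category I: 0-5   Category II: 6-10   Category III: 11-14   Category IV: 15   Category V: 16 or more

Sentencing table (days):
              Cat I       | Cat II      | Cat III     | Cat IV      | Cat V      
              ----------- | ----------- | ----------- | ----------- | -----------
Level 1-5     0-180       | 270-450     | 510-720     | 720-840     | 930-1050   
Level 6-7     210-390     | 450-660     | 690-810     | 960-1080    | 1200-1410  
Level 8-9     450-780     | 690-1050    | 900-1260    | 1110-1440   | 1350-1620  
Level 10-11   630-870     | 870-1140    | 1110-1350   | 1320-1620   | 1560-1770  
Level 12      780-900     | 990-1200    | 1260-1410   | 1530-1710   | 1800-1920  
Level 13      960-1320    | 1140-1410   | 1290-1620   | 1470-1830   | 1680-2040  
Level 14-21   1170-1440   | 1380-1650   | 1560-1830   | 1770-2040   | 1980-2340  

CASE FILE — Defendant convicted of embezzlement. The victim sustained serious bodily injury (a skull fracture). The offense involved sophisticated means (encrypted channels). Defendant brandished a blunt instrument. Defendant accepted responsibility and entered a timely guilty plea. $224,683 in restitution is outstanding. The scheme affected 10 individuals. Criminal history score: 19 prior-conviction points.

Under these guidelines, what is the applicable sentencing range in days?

Base offense level for embezzlement: 18.
§1 applies: 18 − 3 = 15.
§2 applies: 15 + 2 = 17.
§4 applies: 17 + 4 = 21.
§5 applies (level before this adjustment is 21 ≥ 10, so +3): 21 + 3 = 24.
§6 applies: 24 + 2 = 26.
§7 applies: 26 + 4 = 30.
Level 30 exceeds the maximum of 21; capped at 21.
Final offense level: 21.
Criminal history: 19 prior points → Category V (16+).
Level 21 falls in the 14-21 band.
Grid: Level 14-21 × Category V = 1980-2340 days.

1980-2340 days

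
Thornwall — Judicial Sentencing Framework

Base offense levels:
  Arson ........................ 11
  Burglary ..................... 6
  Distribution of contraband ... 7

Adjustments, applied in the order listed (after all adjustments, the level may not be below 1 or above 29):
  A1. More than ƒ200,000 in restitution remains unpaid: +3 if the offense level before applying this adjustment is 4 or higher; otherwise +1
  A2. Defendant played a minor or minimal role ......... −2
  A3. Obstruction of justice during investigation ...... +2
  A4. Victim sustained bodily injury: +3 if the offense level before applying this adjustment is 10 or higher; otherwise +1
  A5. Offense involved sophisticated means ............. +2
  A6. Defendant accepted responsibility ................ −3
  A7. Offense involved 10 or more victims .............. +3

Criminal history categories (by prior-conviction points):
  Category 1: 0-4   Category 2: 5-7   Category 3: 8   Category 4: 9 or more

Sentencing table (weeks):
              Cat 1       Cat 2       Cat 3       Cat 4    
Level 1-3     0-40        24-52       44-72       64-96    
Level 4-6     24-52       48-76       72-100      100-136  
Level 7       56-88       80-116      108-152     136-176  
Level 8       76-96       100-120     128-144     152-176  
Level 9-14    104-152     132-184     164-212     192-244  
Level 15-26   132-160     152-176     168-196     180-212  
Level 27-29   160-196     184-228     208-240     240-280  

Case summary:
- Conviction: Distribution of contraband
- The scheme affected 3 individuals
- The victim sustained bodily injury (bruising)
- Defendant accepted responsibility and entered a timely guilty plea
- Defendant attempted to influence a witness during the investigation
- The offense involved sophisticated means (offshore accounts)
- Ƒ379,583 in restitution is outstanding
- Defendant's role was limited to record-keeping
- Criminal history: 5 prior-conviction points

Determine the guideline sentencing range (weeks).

132-184 weeks

Base offense level for distribution of contraband: 7.
A1 applies (level before this adjustment is 7 ≥ 4, so +3): 7 + 3 = 10.
A2 applies: 10 − 2 = 8.
A3 applies: 8 + 2 = 10.
A4 applies (level before this adjustment is 10 ≥ 10, so +3): 10 + 3 = 13.
A5 applies: 13 + 2 = 15.
A6 applies: 15 − 3 = 12.
Final offense level: 12.
Criminal history: 5 prior points → Category 2 (5-7).
Level 12 falls in the 9-14 band.
Grid: Level 9-14 × Category 2 = 132-184 weeks.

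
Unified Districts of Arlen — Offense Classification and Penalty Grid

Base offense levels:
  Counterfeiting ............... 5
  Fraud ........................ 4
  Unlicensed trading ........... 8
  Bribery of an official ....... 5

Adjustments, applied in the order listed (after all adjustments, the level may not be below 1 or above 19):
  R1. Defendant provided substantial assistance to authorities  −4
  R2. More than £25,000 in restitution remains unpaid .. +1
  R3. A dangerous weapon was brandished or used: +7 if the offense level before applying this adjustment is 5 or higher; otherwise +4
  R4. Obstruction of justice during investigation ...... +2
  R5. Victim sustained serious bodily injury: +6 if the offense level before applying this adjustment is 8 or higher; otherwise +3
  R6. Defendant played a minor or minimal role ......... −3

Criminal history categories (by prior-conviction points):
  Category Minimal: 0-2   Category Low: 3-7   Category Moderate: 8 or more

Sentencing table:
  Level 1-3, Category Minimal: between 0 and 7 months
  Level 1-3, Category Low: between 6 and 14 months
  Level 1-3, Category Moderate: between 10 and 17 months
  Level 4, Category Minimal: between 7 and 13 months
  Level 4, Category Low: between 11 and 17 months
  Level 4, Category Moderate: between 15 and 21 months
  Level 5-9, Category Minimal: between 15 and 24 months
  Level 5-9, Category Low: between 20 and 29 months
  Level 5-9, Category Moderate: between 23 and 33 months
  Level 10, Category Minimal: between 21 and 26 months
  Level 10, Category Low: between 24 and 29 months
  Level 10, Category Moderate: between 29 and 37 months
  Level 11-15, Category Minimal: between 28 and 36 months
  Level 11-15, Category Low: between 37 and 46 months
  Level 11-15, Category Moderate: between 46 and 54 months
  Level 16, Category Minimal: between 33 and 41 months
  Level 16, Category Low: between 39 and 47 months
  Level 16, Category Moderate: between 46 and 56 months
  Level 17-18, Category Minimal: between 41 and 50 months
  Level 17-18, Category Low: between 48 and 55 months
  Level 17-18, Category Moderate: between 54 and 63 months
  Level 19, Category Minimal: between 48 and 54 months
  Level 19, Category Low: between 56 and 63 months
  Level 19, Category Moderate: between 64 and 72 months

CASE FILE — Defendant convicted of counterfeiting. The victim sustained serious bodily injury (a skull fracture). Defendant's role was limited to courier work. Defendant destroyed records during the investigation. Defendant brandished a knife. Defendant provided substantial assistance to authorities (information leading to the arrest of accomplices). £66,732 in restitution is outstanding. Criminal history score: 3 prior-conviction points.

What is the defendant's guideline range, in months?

Base offense level for counterfeiting: 5.
R1 applies: 5 − 4 = 1.
R2 applies: 1 + 1 = 2.
R3 applies (level before this adjustment is 2 < 5, so +4): 2 + 4 = 6.
R4 applies: 6 + 2 = 8.
R5 applies (level before this adjustment is 8 ≥ 8, so +6): 8 + 6 = 14.
R6 applies: 14 − 3 = 11.
Final offense level: 11.
Criminal history: 3 prior points → Category Low (3-7).
Level 11 falls in the 11-15 band.
Grid: Level 11-15 × Category Low = 37-46 months.

37-46 months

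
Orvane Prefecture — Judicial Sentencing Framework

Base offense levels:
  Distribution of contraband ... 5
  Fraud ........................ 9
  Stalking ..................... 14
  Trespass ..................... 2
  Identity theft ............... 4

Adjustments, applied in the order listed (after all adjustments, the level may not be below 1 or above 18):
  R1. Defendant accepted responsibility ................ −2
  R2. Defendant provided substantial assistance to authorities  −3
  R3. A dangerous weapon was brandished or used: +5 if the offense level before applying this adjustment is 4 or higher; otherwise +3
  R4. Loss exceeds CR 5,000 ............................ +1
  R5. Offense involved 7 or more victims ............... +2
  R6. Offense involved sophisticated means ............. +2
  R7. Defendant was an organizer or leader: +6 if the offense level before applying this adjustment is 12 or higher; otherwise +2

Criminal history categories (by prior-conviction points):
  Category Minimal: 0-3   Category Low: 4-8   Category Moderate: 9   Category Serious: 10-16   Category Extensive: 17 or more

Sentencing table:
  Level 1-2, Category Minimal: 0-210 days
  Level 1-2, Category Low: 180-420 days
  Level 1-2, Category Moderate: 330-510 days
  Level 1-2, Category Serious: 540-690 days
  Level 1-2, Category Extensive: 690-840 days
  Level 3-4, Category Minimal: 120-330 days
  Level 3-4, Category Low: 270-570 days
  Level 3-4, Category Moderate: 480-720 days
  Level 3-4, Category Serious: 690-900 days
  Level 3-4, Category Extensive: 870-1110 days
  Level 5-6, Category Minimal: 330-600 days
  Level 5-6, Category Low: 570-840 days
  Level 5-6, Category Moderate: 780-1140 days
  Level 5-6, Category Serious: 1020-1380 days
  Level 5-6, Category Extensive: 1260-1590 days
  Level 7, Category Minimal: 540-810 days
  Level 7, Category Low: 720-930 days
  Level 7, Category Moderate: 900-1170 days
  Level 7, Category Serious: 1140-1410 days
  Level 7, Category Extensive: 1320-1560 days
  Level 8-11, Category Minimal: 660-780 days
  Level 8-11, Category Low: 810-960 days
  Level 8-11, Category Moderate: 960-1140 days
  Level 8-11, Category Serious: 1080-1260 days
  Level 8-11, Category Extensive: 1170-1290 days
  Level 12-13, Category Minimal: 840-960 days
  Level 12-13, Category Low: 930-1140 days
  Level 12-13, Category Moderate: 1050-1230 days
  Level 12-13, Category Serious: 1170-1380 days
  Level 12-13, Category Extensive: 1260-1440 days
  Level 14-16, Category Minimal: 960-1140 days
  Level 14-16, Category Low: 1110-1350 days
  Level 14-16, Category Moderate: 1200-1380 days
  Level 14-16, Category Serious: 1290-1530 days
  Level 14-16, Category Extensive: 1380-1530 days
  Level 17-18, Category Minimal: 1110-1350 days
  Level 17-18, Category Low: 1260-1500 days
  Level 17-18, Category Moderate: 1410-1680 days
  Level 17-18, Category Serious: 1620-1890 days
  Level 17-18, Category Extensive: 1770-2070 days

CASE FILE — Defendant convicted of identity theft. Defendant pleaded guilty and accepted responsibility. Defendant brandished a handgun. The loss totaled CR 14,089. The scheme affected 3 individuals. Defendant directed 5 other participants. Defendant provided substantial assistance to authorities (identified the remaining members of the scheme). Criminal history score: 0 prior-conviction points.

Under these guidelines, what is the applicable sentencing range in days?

330-600 days

Base offense level for identity theft: 4.
R1 applies: 4 − 2 = 2.
R2 applies: 2 − 3 = -1.
R3 applies (level before this adjustment is -1 < 4, so +3): -1 + 3 = 2.
R4 applies: 2 + 1 = 3.
R5 does not apply.
R7 applies (level before this adjustment is 3 < 12, so +2): 3 + 2 = 5.
Final offense level: 5.
Criminal history: 0 prior points → Category Minimal (0-3).
Level 5 falls in the 5-6 band.
Grid: Level 5-6 × Category Minimal = 330-600 days.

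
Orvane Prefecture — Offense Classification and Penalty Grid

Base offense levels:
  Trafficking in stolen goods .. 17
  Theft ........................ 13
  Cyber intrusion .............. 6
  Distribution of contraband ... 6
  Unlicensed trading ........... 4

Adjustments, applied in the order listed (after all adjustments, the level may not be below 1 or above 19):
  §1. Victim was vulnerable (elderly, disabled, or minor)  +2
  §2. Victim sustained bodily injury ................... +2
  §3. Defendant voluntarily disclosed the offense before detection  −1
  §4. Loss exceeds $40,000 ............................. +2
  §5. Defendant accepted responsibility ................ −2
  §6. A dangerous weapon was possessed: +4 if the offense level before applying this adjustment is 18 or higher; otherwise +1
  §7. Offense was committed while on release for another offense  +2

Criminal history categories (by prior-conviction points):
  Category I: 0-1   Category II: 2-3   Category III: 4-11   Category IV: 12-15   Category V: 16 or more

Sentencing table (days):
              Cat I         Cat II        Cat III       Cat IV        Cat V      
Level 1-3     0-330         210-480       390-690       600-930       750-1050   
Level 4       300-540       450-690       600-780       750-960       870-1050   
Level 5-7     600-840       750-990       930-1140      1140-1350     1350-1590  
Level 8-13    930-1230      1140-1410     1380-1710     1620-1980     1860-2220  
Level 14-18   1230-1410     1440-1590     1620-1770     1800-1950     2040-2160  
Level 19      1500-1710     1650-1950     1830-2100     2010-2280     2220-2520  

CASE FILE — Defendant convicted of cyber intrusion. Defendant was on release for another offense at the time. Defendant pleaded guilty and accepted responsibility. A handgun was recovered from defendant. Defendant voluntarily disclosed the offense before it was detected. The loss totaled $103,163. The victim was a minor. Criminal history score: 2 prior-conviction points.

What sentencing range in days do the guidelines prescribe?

Base offense level for cyber intrusion: 6.
§1 applies: 6 + 2 = 8.
§2 does not apply.
§3 applies: 8 − 1 = 7.
§4 applies: 7 + 2 = 9.
§5 applies: 9 − 2 = 7.
§6 applies (level before this adjustment is 7 < 18, so +1): 7 + 1 = 8.
§7 applies: 8 + 2 = 10.
Final offense level: 10.
Criminal history: 2 prior points → Category II (2-3).
Level 10 falls in the 8-13 band.
Grid: Level 8-13 × Category II = 1140-1410 days.

1140-1410 days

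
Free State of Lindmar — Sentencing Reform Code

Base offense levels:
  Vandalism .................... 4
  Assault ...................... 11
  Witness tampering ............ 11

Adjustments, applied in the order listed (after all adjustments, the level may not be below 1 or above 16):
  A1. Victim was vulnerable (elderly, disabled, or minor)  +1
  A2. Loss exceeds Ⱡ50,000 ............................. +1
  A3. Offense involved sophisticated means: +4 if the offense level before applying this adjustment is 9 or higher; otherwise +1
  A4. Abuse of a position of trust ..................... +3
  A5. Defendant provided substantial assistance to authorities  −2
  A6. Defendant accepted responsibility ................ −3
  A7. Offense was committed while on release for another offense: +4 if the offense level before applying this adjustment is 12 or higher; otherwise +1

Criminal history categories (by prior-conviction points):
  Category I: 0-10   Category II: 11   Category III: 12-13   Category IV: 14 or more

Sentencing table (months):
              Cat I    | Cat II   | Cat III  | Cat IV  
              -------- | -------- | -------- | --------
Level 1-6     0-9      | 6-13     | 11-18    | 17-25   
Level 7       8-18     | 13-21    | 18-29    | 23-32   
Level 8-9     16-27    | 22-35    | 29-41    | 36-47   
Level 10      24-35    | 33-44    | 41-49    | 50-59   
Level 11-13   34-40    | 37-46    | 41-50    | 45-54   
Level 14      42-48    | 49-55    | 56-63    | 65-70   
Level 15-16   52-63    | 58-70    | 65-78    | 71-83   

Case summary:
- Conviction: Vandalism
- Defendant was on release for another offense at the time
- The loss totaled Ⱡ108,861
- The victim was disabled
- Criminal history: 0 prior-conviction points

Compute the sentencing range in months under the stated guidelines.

Base offense level for vandalism: 4.
A1 applies: 4 + 1 = 5.
A2 applies: 5 + 1 = 6.
A3 does not apply.
A6 does not apply.
A7 applies (level before this adjustment is 6 < 12, so +1): 6 + 1 = 7.
Final offense level: 7.
Criminal history: 0 prior points → Category I (0-10).
Level 7 falls in the 7 band.
Grid: Level 7 × Category I = 8-18 months.

8-18 months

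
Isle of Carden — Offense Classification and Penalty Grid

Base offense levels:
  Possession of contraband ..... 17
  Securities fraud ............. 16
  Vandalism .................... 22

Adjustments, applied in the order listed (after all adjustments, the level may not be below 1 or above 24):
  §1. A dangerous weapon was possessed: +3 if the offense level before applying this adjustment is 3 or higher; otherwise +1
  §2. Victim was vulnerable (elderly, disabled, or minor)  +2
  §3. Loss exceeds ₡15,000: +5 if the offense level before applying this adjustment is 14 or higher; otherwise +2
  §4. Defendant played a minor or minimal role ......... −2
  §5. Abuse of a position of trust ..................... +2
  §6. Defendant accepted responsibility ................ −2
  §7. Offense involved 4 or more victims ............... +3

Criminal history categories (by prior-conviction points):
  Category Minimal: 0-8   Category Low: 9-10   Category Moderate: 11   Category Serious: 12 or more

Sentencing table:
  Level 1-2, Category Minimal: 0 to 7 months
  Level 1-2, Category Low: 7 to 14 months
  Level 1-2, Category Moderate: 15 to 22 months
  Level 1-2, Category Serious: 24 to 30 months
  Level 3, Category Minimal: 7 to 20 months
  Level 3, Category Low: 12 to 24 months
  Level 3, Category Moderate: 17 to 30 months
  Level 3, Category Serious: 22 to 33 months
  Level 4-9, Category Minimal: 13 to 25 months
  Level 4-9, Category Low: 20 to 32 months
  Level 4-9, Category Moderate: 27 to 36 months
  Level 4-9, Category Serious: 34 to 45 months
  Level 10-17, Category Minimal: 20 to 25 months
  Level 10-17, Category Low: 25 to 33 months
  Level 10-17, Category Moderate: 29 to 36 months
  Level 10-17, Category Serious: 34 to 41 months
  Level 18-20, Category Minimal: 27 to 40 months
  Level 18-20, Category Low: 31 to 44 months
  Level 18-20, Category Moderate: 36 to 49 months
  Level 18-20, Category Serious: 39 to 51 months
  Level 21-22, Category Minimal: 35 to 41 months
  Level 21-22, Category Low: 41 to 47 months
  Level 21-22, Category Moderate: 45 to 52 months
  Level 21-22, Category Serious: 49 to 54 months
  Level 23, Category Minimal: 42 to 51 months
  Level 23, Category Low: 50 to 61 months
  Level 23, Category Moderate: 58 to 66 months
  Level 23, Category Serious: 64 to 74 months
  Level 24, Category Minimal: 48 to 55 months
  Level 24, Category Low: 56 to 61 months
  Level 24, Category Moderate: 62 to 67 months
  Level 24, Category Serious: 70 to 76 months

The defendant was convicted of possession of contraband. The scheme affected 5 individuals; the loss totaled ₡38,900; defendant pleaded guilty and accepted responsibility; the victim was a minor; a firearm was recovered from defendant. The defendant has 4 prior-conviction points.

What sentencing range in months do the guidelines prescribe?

48-55 months

Base offense level for possession of contraband: 17.
§1 applies (level before this adjustment is 17 ≥ 3, so +3): 17 + 3 = 20.
§2 applies: 20 + 2 = 22.
§3 applies (level before this adjustment is 22 ≥ 14, so +5): 22 + 5 = 27.
§5 does not apply.
§6 applies: 27 − 2 = 25.
§7 applies: 25 + 3 = 28.
Level 28 exceeds the maximum of 24; capped at 24.
Final offense level: 24.
Criminal history: 4 prior points → Category Minimal (0-8).
Level 24 falls in the 24 band.
Grid: Level 24 × Category Minimal = 48-55 months.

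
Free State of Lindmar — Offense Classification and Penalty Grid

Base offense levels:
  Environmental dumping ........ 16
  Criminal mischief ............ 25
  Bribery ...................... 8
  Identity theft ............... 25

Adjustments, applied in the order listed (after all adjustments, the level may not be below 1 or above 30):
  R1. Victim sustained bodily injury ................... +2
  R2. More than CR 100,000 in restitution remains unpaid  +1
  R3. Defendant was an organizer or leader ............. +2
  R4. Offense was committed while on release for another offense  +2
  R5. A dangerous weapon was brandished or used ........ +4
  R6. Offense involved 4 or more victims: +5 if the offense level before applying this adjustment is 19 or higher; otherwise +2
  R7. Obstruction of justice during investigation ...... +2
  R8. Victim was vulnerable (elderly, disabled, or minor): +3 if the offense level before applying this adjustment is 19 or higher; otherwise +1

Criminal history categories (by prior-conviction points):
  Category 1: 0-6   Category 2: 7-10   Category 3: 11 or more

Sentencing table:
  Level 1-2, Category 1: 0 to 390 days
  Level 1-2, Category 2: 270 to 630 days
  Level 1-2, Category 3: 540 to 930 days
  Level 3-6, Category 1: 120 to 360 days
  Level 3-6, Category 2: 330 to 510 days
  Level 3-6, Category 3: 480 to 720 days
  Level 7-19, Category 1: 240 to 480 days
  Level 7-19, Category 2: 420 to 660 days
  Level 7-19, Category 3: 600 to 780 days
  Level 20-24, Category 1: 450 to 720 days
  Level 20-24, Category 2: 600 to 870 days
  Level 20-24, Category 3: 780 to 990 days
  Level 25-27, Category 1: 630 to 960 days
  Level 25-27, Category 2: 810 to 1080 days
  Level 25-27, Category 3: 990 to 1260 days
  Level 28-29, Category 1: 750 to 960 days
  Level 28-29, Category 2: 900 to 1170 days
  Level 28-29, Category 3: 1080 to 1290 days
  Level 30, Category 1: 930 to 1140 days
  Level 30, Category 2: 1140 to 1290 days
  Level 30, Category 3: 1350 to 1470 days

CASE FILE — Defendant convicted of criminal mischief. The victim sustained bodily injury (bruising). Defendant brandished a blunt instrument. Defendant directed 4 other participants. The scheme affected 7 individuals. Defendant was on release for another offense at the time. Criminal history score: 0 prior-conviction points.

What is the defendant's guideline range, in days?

Base offense level for criminal mischief: 25.
R1 applies: 25 + 2 = 27.
R2 does not apply.
R3 applies: 27 + 2 = 29.
R4 applies: 29 + 2 = 31.
R5 applies: 31 + 4 = 35.
R6 applies (level before this adjustment is 35 ≥ 19, so +5): 35 + 5 = 40.
Level 40 exceeds the maximum of 30; capped at 30.
Final offense level: 30.
Criminal history: 0 prior points → Category 1 (0-6).
Level 30 falls in the 30 band.
Grid: Level 30 × Category 1 = 930-1140 days.

930-1140 days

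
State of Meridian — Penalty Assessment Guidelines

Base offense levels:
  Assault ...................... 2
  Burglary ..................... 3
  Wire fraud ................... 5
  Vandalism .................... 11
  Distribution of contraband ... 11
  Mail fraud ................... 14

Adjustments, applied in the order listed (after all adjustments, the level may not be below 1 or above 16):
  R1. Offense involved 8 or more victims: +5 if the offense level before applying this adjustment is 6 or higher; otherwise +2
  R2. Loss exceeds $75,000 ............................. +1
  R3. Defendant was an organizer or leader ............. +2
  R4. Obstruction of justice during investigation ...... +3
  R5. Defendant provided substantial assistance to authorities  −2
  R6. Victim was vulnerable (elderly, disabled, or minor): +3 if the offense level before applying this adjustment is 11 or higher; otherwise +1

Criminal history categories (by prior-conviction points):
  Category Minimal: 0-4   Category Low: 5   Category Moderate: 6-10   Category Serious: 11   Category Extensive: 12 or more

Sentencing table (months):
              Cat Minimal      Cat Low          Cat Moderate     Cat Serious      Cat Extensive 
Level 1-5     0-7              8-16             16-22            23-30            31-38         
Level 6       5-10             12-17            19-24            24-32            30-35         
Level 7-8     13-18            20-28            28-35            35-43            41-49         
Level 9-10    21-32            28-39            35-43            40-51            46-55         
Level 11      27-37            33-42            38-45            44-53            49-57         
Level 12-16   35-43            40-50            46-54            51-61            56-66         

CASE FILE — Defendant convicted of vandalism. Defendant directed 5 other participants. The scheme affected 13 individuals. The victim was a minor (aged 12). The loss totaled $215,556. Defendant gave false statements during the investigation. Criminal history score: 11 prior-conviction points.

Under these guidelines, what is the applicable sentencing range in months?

51-61 months

Base offense level for vandalism: 11.
R1 applies (level before this adjustment is 11 ≥ 6, so +5): 11 + 5 = 16.
R2 applies: 16 + 1 = 17.
R3 applies: 17 + 2 = 19.
R4 applies: 19 + 3 = 22.
R6 applies (level before this adjustment is 22 ≥ 11, so +3): 22 + 3 = 25.
Level 25 exceeds the maximum of 16; capped at 16.
Final offense level: 16.
Criminal history: 11 prior points → Category Serious (11).
Level 16 falls in the 12-16 band.
Grid: Level 12-16 × Category Serious = 51-61 months.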